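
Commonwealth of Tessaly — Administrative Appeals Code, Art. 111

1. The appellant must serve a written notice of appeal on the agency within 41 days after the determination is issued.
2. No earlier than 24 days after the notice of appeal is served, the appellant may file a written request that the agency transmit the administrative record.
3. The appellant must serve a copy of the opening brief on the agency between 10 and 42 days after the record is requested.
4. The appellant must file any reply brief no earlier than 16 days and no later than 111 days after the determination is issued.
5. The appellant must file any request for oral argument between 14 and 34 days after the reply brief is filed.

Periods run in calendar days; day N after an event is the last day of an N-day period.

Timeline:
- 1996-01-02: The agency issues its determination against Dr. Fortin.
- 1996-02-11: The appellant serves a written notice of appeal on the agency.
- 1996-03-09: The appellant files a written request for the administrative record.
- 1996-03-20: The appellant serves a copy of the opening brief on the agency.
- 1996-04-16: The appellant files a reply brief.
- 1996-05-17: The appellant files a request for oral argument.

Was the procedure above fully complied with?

Yes

Step 1: 41 days after 1996-01-02 (when the determination is issued) is 1996-02-12; done 1996-02-11 — timely.
Step 2: the earliest permitted date is 24 days after 1996-02-11 (when the notice of appeal is served), i.e. 1996-03-06; 1996-03-09 is on or after that date.
Step 3: the window is 10–42 days after 1996-03-09 (when the record is requested), so 1996-03-19 through 1996-04-20; 1996-03-20 falls inside that range.
Step 4: the window is 16–111 days after 1996-01-02 (when the determination is issued), so 1996-01-18 through 1996-04-22; 1996-04-16 falls inside that range.
Step 5: the window is 14–34 days after 1996-04-16 (when the reply brief is filed), so 1996-04-30 through 1996-05-20; 1996-05-17 falls inside that range.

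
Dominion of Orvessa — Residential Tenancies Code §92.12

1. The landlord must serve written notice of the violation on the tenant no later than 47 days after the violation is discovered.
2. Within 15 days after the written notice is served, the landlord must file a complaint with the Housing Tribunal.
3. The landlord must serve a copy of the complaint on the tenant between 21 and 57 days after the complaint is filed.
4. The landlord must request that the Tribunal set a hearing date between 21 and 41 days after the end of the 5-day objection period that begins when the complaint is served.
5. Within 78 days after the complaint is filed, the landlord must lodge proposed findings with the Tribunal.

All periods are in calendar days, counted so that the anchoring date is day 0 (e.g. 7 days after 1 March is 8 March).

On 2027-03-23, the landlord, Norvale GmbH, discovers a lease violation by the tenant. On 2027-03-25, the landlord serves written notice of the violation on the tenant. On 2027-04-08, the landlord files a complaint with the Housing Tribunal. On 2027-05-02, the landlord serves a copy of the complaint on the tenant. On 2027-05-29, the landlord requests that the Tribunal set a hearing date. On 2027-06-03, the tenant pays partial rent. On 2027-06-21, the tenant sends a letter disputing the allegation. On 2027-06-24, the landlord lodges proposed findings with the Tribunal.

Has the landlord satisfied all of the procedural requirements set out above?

Yes

(1) due by 2027-03-23 + 47 days = 2027-05-09; done 2027-03-25 — timely.
(2) due by 2027-03-25 + 15 days = 2027-04-09; completed 2027-04-08, before the deadline.
(3) the permitted window runs from 2027-04-08 + 21 = 2027-04-29 to 2027-04-08 + 57 = 2027-06-04; done 2027-05-02 — within the window.
(4) the permitted window runs from 2027-05-07 + 21 = 2027-05-28 to 2027-05-07 + 41 = 2027-06-17; done 2027-05-29 — within the window.
(5) due by 2027-04-08 + 78 days = 2027-06-25; done 2027-06-24 — timely.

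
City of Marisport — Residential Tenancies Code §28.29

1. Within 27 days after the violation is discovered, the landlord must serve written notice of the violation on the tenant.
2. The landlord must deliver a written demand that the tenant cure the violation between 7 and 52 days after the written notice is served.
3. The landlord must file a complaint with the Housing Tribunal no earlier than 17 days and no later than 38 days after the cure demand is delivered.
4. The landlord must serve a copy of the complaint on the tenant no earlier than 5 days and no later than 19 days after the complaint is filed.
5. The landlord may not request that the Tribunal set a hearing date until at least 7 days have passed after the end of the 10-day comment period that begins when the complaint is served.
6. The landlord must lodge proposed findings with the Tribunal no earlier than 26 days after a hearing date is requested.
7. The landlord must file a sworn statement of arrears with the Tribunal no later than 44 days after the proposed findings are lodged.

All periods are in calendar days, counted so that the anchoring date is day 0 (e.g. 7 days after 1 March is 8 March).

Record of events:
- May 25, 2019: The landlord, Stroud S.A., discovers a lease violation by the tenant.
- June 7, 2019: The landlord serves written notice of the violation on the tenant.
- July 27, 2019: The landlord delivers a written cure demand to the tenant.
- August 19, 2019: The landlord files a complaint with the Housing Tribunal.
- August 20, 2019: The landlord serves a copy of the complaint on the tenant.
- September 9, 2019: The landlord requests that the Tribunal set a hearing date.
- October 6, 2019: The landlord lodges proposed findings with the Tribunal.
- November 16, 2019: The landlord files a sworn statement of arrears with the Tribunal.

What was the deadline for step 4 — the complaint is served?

Step 4 runs from August 19, 2019, when the complaint is filed. The window is 5–19 days after August 19, 2019; it closes on September 7, 2019.

September 7, 2019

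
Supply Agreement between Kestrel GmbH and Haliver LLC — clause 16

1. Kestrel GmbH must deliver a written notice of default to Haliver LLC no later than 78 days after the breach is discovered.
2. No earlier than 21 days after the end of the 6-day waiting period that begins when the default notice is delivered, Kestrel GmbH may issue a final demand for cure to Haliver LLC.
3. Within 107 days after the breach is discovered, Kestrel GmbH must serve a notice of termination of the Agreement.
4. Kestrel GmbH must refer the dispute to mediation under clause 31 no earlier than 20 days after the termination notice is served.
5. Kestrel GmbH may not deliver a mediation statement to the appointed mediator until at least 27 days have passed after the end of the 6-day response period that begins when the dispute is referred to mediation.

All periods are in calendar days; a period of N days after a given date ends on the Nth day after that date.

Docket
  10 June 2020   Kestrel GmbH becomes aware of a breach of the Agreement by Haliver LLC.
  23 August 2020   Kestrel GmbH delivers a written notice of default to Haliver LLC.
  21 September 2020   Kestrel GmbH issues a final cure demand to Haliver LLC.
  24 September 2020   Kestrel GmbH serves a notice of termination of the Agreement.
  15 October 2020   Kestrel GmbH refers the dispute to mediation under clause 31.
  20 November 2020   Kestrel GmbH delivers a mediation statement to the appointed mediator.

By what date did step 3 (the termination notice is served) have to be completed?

25 September 2020

Step 3 runs from 10 June 2020, when the breach is discovered. 107 days after 10 June 2020 is 25 September 2020.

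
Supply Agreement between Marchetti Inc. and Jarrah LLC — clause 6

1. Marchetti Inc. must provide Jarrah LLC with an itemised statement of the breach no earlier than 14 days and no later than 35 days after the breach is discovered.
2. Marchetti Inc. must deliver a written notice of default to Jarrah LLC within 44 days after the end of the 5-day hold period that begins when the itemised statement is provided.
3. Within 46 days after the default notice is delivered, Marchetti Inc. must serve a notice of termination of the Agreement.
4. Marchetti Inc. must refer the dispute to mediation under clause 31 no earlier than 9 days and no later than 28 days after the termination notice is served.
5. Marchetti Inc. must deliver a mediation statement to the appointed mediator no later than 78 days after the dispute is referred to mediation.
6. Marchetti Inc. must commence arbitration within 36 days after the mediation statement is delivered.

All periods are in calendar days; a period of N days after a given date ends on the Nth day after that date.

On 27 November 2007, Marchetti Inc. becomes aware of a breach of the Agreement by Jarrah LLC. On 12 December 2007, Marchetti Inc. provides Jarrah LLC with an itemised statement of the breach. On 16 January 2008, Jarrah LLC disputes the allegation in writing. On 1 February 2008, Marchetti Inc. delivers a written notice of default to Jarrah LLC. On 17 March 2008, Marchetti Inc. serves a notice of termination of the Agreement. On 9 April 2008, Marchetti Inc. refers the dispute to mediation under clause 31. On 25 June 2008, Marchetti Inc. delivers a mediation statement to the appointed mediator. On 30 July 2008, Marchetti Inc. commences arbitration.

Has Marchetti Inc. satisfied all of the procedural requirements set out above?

No

Step 1 — 14 and 35 days from 27 November 2007 (when the breach is discovered) are 11 December 2007 and 1 January 2008 respectively; 12 December 2007 falls inside that range.
Step 2 — counting 44 days from 17 December 2007 (end of the 5-day hold period, which began when the itemised statement is provided on 12 December 2007) gives a deadline of 30 January 2008; done 1 February 2008 — 2 days late.
Later steps need not be reached.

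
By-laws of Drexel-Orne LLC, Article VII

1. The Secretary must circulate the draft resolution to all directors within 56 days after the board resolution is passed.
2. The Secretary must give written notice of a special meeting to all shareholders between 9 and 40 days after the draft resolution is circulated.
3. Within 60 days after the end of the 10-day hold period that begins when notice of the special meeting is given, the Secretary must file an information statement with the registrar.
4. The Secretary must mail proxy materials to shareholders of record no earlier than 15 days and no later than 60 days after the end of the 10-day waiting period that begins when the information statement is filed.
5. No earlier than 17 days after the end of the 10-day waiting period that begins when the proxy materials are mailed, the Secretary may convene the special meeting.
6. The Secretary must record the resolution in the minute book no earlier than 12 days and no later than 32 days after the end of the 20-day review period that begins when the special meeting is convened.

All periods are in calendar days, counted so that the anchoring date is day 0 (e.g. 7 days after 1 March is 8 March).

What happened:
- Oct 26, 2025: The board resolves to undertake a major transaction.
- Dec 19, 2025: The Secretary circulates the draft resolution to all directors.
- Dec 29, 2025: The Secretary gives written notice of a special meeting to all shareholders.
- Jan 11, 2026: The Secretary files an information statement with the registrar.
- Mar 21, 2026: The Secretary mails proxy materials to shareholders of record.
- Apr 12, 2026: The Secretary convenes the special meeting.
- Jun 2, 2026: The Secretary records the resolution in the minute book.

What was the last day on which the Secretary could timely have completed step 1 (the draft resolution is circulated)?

Dec 21, 2025

Step 1 runs from Oct 26, 2025, when the board resolution is passed. 56 days after Oct 26, 2025 is Dec 21, 2025.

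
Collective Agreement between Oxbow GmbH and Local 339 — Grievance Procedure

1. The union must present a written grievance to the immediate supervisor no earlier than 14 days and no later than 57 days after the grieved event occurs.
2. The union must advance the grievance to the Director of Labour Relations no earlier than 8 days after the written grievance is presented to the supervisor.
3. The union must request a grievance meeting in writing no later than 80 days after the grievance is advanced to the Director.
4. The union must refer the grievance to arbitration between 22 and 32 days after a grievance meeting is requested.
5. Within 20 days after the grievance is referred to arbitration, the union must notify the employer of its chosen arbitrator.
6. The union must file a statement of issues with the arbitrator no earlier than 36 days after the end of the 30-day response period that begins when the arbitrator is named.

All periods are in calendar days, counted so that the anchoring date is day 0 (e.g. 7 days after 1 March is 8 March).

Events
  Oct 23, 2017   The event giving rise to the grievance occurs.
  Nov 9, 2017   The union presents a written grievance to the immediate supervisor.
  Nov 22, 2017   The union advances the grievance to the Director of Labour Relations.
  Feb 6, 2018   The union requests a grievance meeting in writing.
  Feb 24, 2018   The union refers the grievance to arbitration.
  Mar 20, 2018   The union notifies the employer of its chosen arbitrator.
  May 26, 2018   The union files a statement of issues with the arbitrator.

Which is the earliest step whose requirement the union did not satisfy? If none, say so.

Step 4

(1) the permitted window runs from Oct 23, 2017 + 14 = Nov 6, 2017 to Oct 23, 2017 + 57 = Dec 19, 2017; Nov 9, 2017 falls inside that range.
(2) permitted from Nov 9, 2017 + 8 days = Nov 17, 2017 onward; Nov 22, 2017 is on or after that date.
(3) due by Nov 22, 2017 + 80 days = Feb 10, 2018; done Feb 6, 2018 — timely.
(4) the permitted window runs from Feb 6, 2018 + 22 = Feb 28, 2018 to Feb 6, 2018 + 32 = Mar 10, 2018; done Feb 24, 2018 — 4 days before the window opened.
Later steps need not be reached.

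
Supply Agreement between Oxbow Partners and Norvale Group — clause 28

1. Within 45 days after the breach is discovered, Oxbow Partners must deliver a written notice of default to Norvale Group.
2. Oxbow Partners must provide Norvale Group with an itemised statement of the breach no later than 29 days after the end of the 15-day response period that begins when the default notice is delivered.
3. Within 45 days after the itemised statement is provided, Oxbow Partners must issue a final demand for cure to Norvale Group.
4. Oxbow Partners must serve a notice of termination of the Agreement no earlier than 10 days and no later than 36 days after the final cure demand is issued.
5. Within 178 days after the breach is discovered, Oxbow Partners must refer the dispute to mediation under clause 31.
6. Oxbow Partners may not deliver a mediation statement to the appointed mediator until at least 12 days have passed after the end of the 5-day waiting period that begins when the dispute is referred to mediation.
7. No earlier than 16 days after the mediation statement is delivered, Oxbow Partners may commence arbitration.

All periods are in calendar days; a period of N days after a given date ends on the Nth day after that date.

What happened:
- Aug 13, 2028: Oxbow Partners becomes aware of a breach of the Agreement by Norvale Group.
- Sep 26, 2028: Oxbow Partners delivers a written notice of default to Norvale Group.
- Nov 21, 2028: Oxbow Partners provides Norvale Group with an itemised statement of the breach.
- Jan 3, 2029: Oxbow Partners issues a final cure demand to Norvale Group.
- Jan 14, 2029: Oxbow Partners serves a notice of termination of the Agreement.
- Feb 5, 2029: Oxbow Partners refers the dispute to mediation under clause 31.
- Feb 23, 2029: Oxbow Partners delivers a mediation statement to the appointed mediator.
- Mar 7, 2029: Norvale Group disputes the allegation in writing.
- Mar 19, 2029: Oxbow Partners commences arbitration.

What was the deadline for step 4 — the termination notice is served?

Feb 8, 2029

Step 4 runs from Jan 3, 2029, when the final cure demand is issued. The window is 10–36 days after Jan 3, 2029; it closes on Feb 8, 2029.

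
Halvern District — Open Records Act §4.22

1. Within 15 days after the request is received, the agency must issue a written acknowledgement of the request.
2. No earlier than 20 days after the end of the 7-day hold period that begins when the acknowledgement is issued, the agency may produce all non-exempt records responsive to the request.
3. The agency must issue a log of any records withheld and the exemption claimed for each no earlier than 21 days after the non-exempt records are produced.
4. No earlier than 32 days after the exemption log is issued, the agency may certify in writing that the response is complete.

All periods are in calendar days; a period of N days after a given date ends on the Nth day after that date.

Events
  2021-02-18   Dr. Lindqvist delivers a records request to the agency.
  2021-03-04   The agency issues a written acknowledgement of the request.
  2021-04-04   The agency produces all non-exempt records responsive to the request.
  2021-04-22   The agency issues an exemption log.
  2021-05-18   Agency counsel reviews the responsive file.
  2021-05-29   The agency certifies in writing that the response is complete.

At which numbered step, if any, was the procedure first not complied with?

Step 1 — counting 15 days from 2021-02-18 (when the request is received) gives a deadline of 2021-03-05; done 2021-03-04 — timely.
Step 2 — must wait 20 days from 2021-03-11 (end of the 7-day hold period, which began when the acknowledgement is issued on 2021-03-04), so not before 2021-03-31; done 2021-04-04, after the minimum wait.
Step 3 — must wait 21 days from 2021-04-04 (when the non-exempt records are produced), so not before 2021-04-25; 2021-04-22 is 3 days before the earliest permitted date.

Step 3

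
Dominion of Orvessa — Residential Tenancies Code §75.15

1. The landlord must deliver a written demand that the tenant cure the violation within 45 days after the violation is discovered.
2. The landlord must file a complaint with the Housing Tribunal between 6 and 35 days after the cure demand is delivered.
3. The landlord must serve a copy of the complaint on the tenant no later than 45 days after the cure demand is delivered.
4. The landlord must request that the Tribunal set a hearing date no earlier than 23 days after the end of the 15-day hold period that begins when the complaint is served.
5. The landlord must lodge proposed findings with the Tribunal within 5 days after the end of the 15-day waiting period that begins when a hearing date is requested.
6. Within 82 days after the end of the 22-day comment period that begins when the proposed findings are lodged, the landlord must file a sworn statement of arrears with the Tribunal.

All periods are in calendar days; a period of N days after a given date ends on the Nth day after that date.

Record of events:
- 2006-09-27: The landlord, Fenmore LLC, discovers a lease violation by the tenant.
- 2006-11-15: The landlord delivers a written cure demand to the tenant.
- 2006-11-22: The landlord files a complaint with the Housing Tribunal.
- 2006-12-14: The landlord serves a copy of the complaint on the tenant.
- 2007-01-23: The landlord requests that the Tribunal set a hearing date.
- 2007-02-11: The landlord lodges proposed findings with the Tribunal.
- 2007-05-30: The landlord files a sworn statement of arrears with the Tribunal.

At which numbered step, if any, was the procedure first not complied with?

Step 1

Step 1: 45 days after 2006-09-27 (when the violation is discovered) is 2006-11-11; 2006-11-15 misses that deadline by 4 days.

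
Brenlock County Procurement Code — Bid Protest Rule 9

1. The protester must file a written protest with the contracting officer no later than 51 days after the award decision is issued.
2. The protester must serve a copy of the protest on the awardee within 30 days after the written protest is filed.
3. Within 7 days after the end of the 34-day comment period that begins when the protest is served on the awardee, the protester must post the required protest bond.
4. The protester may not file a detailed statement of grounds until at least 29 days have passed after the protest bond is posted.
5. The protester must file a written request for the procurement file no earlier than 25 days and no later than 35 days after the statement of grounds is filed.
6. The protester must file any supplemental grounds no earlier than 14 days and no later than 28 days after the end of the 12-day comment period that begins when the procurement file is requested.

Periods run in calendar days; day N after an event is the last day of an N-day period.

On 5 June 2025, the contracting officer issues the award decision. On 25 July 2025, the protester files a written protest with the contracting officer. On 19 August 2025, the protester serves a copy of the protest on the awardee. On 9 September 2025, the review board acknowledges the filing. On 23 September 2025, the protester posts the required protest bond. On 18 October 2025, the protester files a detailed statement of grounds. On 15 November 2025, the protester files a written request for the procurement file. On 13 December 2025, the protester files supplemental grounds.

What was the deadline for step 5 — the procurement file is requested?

Step 5 runs from 18 October 2025, when the statement of grounds is filed. The window is 25–35 days after 18 October 2025; it closes on 22 November 2025.

22 November 2025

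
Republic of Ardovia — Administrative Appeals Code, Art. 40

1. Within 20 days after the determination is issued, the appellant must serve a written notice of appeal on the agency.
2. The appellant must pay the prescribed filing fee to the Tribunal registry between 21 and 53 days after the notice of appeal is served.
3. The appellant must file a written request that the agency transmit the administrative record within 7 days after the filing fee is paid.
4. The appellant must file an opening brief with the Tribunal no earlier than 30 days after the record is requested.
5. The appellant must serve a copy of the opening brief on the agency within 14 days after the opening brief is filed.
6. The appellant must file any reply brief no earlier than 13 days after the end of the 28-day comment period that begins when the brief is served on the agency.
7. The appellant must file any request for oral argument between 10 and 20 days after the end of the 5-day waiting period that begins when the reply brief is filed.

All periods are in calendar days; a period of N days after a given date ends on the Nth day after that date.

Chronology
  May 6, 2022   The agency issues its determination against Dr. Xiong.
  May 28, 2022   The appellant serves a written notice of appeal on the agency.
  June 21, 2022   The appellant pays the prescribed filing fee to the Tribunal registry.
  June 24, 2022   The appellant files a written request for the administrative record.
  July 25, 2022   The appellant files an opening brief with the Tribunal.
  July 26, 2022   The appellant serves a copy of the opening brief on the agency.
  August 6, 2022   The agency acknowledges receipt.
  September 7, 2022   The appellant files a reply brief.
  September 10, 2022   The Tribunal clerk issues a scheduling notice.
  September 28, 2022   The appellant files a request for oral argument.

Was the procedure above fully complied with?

No

Step 1: 20 days after May 6, 2022 (when the determination is issued) is May 26, 2022; not done until May 28, 2022, 2 days after the deadline.
No need to go further; step 1 was not satisfied.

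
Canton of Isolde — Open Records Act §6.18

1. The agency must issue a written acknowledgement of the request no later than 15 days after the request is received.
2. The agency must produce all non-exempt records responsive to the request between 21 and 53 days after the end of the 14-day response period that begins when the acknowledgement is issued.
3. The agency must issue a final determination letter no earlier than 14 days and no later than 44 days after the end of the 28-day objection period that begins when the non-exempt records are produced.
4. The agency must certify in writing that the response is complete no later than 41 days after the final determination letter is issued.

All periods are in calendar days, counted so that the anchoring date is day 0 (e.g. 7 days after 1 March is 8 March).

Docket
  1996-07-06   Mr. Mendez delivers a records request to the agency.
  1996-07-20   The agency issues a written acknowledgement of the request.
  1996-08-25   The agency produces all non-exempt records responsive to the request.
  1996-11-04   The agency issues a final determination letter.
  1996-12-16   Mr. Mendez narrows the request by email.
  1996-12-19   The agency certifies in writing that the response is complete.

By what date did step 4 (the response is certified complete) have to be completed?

1996-12-15

Step 4 runs from 1996-11-04, when the final determination letter is issued. 41 days after 1996-11-04 is 1996-12-15.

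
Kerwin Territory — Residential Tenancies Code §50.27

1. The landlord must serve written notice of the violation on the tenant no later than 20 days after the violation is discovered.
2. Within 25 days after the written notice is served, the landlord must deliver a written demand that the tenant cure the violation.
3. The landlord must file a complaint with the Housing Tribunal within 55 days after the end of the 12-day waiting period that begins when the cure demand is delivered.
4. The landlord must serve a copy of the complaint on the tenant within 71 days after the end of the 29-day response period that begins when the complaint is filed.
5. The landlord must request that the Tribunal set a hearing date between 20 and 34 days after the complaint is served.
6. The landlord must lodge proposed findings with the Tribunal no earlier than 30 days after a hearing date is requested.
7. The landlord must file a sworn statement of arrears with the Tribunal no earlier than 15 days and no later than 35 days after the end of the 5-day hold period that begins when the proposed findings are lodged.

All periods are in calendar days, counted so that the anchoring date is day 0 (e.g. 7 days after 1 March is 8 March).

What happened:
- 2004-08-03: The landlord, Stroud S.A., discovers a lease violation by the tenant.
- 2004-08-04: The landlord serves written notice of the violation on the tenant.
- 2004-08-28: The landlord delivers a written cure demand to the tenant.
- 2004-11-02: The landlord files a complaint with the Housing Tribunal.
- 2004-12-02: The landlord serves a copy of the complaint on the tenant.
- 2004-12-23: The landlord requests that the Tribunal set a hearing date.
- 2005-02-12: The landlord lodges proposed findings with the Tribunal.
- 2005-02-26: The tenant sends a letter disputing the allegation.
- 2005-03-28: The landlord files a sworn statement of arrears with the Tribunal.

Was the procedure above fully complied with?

No

Step 1: 20 days after 2004-08-03 (when the violation is discovered) is 2004-08-23; 2004-08-04 is within that limit.
Step 2: 25 days after 2004-08-04 (when the written notice is served) is 2004-08-29; completed 2004-08-28, before the deadline.
Step 3: 55 days after 2004-09-09 (end of the 12-day waiting period, which began when the cure demand is delivered on 2004-08-28) is 2004-11-03; done 2004-11-02 — timely.
Step 4: 71 days after 2004-12-01 (end of the 29-day response period, which began when the complaint is filed on 2004-11-02) is 2005-02-10; done 2004-12-02 — timely.
Step 5: the window is 20–34 days after 2004-12-02 (when the complaint is served), so 2004-12-22 through 2005-01-05; done 2004-12-23, which is between those dates.
Step 6: the earliest permitted date is 30 days after 2004-12-23 (when a hearing date is requested), i.e. 2005-01-22; 2005-02-12 is on or after that date.
Step 7: the window is 15–35 days after 2005-02-17 (end of the 5-day hold period, which began when the proposed findings are lodged on 2005-02-12), so 2005-03-04 through 2005-03-24; done 2005-03-28 — 4 days after the window closed.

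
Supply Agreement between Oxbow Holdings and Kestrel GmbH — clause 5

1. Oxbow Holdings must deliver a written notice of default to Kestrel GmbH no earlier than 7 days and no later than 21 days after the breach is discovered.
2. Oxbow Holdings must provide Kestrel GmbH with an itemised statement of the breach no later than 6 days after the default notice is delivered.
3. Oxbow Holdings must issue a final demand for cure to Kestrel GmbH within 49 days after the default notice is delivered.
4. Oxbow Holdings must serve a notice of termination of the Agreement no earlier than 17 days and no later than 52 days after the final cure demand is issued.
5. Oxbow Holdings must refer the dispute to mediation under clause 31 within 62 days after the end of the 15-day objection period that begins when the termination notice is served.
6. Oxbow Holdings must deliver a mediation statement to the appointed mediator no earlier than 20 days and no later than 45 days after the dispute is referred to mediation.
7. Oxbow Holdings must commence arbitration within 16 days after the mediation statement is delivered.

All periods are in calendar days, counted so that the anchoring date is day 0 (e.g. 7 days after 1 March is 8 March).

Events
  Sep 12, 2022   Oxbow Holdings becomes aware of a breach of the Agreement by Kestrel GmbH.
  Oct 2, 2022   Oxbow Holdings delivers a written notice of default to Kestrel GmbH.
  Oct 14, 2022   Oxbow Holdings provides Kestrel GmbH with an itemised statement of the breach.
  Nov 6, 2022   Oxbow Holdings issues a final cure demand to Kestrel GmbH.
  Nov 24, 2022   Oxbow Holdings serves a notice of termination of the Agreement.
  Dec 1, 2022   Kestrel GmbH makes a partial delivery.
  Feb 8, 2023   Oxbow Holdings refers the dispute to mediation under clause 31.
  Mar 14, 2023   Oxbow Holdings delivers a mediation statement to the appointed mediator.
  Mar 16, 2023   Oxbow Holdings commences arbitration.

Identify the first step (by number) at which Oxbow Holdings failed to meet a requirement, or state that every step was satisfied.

Step 1 — 7 and 21 days from Sep 12, 2022 (when the breach is discovered) are Sep 19, 2022 and Oct 3, 2022 respectively; Oct 2, 2022 falls inside that range.
Step 2 — counting 6 days from Oct 2, 2022 (when the default notice is delivered) gives a deadline of Oct 8, 2022; not done until Oct 14, 2022, 6 days after the deadline.
The analysis stops there.

Step 2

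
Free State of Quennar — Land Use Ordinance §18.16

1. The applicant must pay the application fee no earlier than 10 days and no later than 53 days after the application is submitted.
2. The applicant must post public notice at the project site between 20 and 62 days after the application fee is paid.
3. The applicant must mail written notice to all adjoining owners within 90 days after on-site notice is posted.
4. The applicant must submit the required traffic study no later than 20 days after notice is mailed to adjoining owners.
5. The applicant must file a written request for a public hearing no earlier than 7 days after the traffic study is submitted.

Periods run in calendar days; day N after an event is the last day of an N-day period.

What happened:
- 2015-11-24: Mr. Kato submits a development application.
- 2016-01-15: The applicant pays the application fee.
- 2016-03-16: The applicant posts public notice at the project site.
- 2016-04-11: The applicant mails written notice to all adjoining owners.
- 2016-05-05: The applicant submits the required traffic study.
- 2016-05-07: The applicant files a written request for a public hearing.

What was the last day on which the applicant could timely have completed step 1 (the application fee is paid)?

Step 1 runs from 2015-11-24, when the application is submitted. The window is 10–53 days after 2015-11-24; it closes on 2016-01-16.

2016-01-16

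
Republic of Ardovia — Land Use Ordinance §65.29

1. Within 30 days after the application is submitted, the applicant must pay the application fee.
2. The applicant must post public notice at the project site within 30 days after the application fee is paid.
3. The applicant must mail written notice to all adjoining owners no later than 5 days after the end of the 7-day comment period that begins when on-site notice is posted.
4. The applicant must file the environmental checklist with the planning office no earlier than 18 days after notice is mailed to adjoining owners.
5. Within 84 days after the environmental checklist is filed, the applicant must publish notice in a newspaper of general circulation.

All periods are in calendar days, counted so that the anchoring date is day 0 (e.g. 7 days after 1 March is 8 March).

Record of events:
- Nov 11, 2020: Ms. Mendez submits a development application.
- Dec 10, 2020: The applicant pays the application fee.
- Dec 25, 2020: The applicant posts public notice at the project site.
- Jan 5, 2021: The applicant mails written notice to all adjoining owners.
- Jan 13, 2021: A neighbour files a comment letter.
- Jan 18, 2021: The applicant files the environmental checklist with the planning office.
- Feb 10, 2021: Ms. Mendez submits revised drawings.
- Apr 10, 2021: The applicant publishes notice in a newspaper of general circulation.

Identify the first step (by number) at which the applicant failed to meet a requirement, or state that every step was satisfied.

Step 4

Step 1 — counting 30 days from Nov 11, 2020 (when the application is submitted) gives a deadline of Dec 11, 2020; completed Dec 10, 2020, before the deadline.
Step 2 — counting 30 days from Dec 10, 2020 (when the application fee is paid) gives a deadline of Jan 9, 2021; completed Dec 25, 2020, before the deadline.
Step 3 — counting 5 days from Jan 1, 2021 (end of the 7-day comment period, which began when on-site notice is posted on Dec 25, 2020) gives a deadline of Jan 6, 2021; completed Jan 5, 2021, before the deadline.
Step 4 — must wait 18 days from Jan 5, 2021 (when notice is mailed to adjoining owners), so not before Jan 23, 2021; Jan 18, 2021 is 5 days before the earliest permitted date.
The analysis stops there.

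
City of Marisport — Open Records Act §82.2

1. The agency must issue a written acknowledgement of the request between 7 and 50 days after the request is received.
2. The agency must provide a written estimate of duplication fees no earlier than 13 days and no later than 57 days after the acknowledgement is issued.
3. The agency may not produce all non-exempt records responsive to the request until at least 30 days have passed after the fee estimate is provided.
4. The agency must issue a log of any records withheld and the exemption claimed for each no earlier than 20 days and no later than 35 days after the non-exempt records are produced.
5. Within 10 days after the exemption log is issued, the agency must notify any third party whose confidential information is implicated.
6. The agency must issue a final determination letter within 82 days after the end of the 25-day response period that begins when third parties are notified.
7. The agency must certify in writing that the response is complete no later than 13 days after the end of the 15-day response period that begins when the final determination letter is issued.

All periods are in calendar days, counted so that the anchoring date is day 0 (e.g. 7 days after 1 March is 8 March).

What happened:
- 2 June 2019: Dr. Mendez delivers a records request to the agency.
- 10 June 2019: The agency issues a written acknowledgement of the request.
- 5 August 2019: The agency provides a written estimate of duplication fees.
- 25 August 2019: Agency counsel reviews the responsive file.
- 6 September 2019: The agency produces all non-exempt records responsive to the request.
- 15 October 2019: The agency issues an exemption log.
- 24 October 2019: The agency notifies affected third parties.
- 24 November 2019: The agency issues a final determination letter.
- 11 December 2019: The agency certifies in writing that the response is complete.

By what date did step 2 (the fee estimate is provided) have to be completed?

Step 2 runs from 10 June 2019, when the acknowledgement is issued. The window is 13–57 days after 10 June 2019; it closes on 6 August 2019.

6 August 2019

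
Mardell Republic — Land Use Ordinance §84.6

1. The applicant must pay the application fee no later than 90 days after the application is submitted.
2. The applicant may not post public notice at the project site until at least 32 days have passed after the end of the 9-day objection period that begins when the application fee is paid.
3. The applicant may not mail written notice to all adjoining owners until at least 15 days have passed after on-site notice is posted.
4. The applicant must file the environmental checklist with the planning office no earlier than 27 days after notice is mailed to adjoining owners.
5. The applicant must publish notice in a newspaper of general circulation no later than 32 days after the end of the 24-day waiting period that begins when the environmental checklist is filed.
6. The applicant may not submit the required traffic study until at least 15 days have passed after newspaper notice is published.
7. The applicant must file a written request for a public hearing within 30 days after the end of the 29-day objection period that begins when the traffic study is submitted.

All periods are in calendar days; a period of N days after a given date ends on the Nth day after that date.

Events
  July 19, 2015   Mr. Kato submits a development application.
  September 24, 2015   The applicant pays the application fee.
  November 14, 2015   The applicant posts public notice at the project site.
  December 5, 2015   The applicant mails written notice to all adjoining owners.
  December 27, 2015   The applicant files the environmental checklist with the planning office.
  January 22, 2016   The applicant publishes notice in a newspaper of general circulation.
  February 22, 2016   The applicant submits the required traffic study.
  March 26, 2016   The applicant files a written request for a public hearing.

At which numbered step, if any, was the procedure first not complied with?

Step 4

Step 1: 90 days after July 19, 2015 (when the application is submitted) is October 17, 2015; completed September 24, 2015, before the deadline.
Step 2: the earliest permitted date is 32 days after October 3, 2015 (end of the 9-day objection period, which began when the application fee is paid on September 24, 2015), i.e. November 4, 2015; November 14, 2015 is on or after that date.
Step 3: the earliest permitted date is 15 days after November 14, 2015 (when on-site notice is posted), i.e. November 29, 2015; December 5, 2015 is on or after that date.
Step 4: the earliest permitted date is 27 days after December 5, 2015 (when notice is mailed to adjoining owners), i.e. January 1, 2016; acted on December 27, 2015, 5 days prematurely.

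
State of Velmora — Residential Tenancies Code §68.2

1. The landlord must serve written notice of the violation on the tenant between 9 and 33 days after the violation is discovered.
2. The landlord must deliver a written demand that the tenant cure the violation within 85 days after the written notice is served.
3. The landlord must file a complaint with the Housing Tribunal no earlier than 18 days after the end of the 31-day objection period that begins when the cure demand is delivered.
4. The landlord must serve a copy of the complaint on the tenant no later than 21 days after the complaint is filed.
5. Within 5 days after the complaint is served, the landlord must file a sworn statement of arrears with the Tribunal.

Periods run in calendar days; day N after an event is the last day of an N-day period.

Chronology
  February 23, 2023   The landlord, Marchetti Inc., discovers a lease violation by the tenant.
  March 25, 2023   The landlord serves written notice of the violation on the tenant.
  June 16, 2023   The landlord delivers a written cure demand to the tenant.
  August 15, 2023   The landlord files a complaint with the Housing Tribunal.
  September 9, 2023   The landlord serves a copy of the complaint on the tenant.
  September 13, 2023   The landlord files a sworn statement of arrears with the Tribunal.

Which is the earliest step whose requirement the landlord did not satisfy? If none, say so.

Step 4

(1) the permitted window runs from February 23, 2023 + 9 = March 4, 2023 to February 23, 2023 + 33 = March 28, 2023; March 25, 2023 falls inside that range.
(2) due by March 25, 2023 + 85 days = June 18, 2023; done June 16, 2023 — timely.
(3) permitted from July 17, 2023 + 18 days = August 4, 2023 onward; done August 15, 2023 — permitted.
(4) due by August 15, 2023 + 21 days = September 5, 2023; September 9, 2023 misses that deadline by 4 days.
Later steps need not be reached.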